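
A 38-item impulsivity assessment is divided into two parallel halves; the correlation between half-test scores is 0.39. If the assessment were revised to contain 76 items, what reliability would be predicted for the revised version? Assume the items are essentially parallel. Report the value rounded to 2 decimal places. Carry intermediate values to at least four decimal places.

Spearman-Brown correction (n = 2): r_full = 2·0.39/(1 + 0.39) = 0.5612
Then adjust to 76 items: n = 76/38 = 2.0000
r_new = n·r_full / (1 + (n − 1)·r_full) = 1.1224 / 1.5612 ≈ 0.7189

0.72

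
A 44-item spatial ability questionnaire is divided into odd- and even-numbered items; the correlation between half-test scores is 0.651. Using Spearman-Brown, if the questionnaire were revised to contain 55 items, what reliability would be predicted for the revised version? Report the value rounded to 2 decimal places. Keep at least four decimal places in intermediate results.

0.82

Spearman-Brown correction (n = 2): r_full = 2·0.651/(1 + 0.651) = 0.7886
Length factor from 44 to 55 items: n = 55/44 = 1.2500
r_new = n·r_full / (1 + (n − 1)·r_full) = 0.9857 / 1.1971 ≈ 0.8234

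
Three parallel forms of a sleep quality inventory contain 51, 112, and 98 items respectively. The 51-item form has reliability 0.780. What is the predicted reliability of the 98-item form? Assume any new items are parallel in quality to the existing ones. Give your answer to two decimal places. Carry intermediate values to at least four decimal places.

Only the ratio of lengths matters: n = 98/51 = 1.9216
r_{98} = n·r / (1 + (n − 1)·r) = 1.4988 / 1.7188 ≈ 0.8720

0.87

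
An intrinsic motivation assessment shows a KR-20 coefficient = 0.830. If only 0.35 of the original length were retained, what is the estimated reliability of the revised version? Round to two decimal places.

0.63

r_new = (0.35 × 0.830) / (1 + (0.35 − 1) × 0.830)
r_new = 0.2905 / 0.4605 ≈ 0.6308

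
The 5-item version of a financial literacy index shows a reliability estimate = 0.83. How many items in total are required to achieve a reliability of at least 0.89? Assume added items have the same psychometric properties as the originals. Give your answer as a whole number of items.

9

Spearman-Brown solved for the length factor n:
n = r*(1 − r) / [ r (1 − r*) ]
n = 0.89 × (1 − 0.83) / [ 0.83 × (1 − 0.89) ]
n = 0.1513 / 0.0913 ≈ 1.6572
So the test needs 1.6572 × 5 ≈ 8.29 items; rounding up, 9.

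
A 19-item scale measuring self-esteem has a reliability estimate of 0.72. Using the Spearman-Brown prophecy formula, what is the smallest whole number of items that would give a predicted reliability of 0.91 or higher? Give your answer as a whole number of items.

75

Rearranging the Spearman-Brown formula for n,
n = r_target (1 − r_old) / [ r_old (1 − r_target) ]
n = 0.91(1 − 0.72) / [0.72(1 − 0.91)]
n = 0.2548 / 0.0648 ≈ 3.9321
So the test needs 3.9321 × 19 ≈ 74.71 items; rounding up, 75.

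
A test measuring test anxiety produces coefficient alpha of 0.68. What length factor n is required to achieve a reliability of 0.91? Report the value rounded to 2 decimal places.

Invert Spearman-Brown to solve for n:
n = r_target (1 − r_old) / [ r_old (1 − r_target) ]
n = 0.91(1 − 0.68) / [0.68(1 − 0.91)]
  = 0.2912 / 0.0612 = 4.7582

4.76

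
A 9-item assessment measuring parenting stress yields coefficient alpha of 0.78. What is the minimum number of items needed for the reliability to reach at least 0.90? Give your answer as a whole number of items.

Spearman-Brown solved for the length factor n:
n = r*(1 − r) / [ r (1 − r*) ]
n = 0.90(1 − 0.78) / [0.78(1 − 0.90)]
  = 0.1980 / 0.0780 = 2.5385
So the test needs 2.5385 × 9 ≈ 22.85 items; rounding up, 23.

23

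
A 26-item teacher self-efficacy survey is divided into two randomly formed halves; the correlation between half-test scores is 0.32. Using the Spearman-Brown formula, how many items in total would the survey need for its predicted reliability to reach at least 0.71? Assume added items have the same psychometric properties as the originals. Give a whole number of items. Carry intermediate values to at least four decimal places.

68

Corrected full-test reliability: r_full = 2 × 0.32 / (1 + 0.32) ≈ 0.4848
Solve Spearman-Brown for n: n = 0.71(1 − 0.4848) / [0.4848(1 − 0.71)] = 2.6018
Items = 2.6018 × 26 ≈ 67.65 → 68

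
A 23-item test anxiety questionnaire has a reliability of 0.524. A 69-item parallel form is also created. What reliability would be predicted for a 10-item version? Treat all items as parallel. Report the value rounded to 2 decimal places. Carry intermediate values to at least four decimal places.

0.32

The 69-item form is not needed; work directly from the 23-item form with n = 10/23 = 0.4348.
r_{10} = n·r / (1 + (n − 1)·r) = 0.2278 / 0.7038 ≈ 0.3237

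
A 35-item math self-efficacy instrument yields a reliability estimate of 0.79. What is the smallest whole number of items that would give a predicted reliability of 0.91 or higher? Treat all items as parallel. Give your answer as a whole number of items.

95

Invert Spearman-Brown to solve for n:
n = r_target (1 − r_old) / [ r_old (1 − r_target) ]
n = [0.91 × 0.21] / [0.79 × 0.09]
  = 0.1911 / 0.0711 = 2.6878
2.6878 × 35 = 94.07 → 95 items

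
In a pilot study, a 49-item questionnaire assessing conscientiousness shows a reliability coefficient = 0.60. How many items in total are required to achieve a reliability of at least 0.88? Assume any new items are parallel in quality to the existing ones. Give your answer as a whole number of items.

240

n = 0.88(1 − 0.60) / [0.60(1 − 0.88)]
  = 0.3520 / 0.0720 = 4.8889
So the test needs 4.8889 × 49 ≈ 239.56 items; rounding up, 240.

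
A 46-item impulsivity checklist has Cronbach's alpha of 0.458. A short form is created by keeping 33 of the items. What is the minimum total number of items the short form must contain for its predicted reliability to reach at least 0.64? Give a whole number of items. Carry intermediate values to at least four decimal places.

97

Short-form reliability: n = 33/46 = 0.7174; r_33 = n·r/(1+(n−1)r) ≈ 0.3774
Then solve for n' with r_old = 0.3774, r_target = 0.64: n' = 0.64(1 − 0.3774)/[0.3774(1 − 0.64)] = 2.9328
Total items = 2.9328 × 33 = 96.78, rounded up to 97.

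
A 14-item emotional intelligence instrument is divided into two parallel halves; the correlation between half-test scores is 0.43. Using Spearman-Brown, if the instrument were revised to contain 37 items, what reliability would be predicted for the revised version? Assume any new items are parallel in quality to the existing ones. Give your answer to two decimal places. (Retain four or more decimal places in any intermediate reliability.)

0.80

Full-test reliability from the split-half r: r_full = 2(0.43)/(1 + 0.43) = 0.6014
Length factor from 14 to 37 items: n = 37/14 = 2.6429
r_new = n·r_full / (1 + (n − 1)·r_full) = 1.5894 / 1.9880 ≈ 0.7995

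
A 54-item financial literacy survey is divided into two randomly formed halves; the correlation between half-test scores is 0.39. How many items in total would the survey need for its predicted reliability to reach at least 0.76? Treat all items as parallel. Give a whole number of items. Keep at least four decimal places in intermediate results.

Corrected full-test reliability: r_full = 2 × 0.39 / (1 + 0.39) ≈ 0.5612
Solve Spearman-Brown for n: n = 0.76(1 − 0.5612) / [0.5612(1 − 0.76)] = 2.4760
Required items = 2.4760 × 54 = 133.70, so 134 items.

134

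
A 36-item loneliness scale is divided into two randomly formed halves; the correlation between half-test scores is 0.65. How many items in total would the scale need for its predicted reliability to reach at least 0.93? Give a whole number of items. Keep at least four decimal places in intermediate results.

129

Corrected full-test reliability: r_full = 2 × 0.65 / (1 + 0.65) ≈ 0.7879
Solve Spearman-Brown for n: n = 0.93(1 − 0.7879) / [0.7879(1 − 0.93)] = 3.5765
Items = 3.5765 × 36 ≈ 128.75 → 129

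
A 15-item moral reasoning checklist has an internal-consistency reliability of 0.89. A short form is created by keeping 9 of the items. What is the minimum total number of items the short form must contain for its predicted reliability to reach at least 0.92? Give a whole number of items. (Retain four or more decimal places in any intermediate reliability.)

First, r for the 9-item form: n = 9/15 = 0.6000, so r_9 = 0.6000·0.89/(1 + (0.6000 − 1)·0.89) = 0.8292
Length factor from the short form to reach 0.92: n' = 0.92(1 − 0.8292) / [0.8292(1 − 0.92)] ≈ 2.3688
Total items = 2.3688 × 9 = 21.32, rounded up to 22.

22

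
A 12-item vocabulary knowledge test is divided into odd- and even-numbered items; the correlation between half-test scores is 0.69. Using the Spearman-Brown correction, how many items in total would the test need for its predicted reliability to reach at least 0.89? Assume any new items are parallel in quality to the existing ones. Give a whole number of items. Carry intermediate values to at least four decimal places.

22

r_full = 2(0.69)/(1 + 0.69) = 0.8166
n = r_tgt(1 − r_full) / [r_full(1 − r_tgt)] = 0.89 × 0.1834 / (0.8166 × 0.11) ≈ 1.8171
Items = 1.8171 × 12 ≈ 21.81 → 22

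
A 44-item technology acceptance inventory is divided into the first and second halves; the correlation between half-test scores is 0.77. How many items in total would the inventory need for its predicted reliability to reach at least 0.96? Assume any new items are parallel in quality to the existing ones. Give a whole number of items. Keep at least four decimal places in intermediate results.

r_full = 2(0.77)/(1 + 0.77) = 0.8701
Solve Spearman-Brown for n: n = 0.96(1 − 0.8701) / [0.8701(1 − 0.96)] = 3.5830
Required items = 3.5830 × 44 = 157.65, so 158 items.

158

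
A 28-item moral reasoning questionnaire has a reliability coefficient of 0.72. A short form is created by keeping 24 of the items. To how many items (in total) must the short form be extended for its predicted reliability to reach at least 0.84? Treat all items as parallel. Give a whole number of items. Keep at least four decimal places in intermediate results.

Short-form reliability: n = 24/28 = 0.8571; r_24 = n·r/(1+(n−1)r) ≈ 0.6879
Length factor from the short form to reach 0.84: n' = 0.84(1 − 0.6879) / [0.6879(1 − 0.84)] ≈ 2.3819
Items = 2.3819 × 24 ≈ 57.17 → 58

58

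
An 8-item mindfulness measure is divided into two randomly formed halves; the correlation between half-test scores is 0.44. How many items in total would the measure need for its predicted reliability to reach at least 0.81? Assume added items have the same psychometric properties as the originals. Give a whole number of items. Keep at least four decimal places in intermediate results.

r_full = 2(0.44)/(1 + 0.44) = 0.6111
Solve Spearman-Brown for n: n = 0.81(1 − 0.6111) / [0.6111(1 − 0.81)] = 2.7130
Items = 2.7130 × 8 ≈ 21.70 → 22

22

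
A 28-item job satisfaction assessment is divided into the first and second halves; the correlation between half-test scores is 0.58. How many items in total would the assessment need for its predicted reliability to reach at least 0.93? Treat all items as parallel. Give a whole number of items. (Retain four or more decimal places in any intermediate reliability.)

r_full = 2(0.58)/(1 + 0.58) = 0.7342
n = r_tgt(1 − r_full) / [r_full(1 − r_tgt)] = 0.93 × 0.2658 / (0.7342 × 0.07) ≈ 4.8098
Items = 4.8098 × 28 ≈ 134.67 → 135

135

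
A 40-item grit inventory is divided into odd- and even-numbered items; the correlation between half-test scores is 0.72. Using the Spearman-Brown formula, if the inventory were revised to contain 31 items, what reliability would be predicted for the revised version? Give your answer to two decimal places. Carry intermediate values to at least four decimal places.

Full-test reliability from the split-half r: r_full = 2(0.72)/(1 + 0.72) = 0.8372
Length factor from 40 to 31 items: n = 31/40 = 0.7750
r_new = n·r_full / (1 + (n − 1)·r_full) = 0.6488 / 0.8116 ≈ 0.7994

0.80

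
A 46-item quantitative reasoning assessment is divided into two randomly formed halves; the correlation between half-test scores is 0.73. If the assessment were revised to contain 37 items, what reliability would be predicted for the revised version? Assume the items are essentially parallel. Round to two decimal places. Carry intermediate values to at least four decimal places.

First correct the split-half correlation to full-test reliability: r_full = 2 × 0.73 / (1 + 0.73) ≈ 0.8439
Then adjust to 37 items: n = 37/46 = 0.8043
r_new = n·r_full / (1 + (n − 1)·r_full) = 0.6787 / 0.8348 ≈ 0.8130

0.81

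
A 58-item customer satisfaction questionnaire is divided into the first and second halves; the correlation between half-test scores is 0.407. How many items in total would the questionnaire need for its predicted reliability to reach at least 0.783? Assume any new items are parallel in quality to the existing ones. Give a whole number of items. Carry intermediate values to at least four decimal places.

r_full = 2(0.407)/(1 + 0.407) = 0.5785
Solve Spearman-Brown for n: n = 0.783(1 − 0.5785) / [0.5785(1 − 0.783)] = 2.6290
Items = 2.6290 × 58 ≈ 152.48 → 153

153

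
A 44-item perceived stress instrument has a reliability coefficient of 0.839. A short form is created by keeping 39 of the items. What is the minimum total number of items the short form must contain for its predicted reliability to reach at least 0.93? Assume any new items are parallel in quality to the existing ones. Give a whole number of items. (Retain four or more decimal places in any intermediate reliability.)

113

First, r for the 39-item form: n = 39/44 = 0.8864, so r_39 = 0.8864·0.839/(1 + (0.8864 − 1)·0.839) = 0.8220
Then solve for n' with r_old = 0.8220, r_target = 0.93: n' = 0.93(1 − 0.8220)/[0.8220(1 − 0.93)] = 2.8770
Total items = 2.8770 × 39 = 112.20, rounded up to 113.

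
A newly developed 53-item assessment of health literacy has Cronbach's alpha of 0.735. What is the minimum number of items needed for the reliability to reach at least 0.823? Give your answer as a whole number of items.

Spearman-Brown solved for the length factor n:
n = r*(1 − r) / [ r (1 − r*) ]
n = 0.823(1 − 0.735) / [0.735(1 − 0.823)]
  = 0.218095 / 0.130095 = 1.6764
Items needed = n × 53 = 1.6764 × 53 ≈ 88.85 → round up to 89

89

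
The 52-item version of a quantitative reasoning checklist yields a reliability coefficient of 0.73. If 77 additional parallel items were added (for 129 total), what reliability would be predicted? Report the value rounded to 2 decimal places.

0.87

n = 129/52 = 2.4808
r_new = 2.4808·0.73 / [1 + (2.4808 − 1)·0.73]
r_new = 1.8110 / 2.0810 ≈ 0.8703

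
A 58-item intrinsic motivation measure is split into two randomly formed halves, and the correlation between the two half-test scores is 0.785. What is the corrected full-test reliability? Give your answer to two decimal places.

0.88

The full test is twice the length of either half (n = 2).
r_full = 2r_hh / (1 + r_hh) = 2 × 0.785 / (1 + 0.785)
r_full = 1.5700 / 1.7850 ≈ 0.8796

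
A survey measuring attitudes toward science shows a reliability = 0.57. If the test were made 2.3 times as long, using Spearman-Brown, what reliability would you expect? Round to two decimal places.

0.75

r_new = (2.3 × 0.57) / (1 + (2.3 − 1) × 0.57)
r_new = 1.3110 / 1.7410 ≈ 0.7530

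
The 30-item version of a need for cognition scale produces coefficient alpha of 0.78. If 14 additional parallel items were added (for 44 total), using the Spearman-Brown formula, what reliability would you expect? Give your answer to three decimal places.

Length ratio n = 44/30 = 1.4667
By Spearman-Brown, r_new = n r / (1 + (n − 1) r).
r_new = 1.4667·0.78 / [1 + (1.4667 − 1)·0.78]
r_new = 1.1440 / 1.3640 ≈ 0.8387

0.839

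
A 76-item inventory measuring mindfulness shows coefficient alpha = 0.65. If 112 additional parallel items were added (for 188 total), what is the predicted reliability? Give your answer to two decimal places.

The new length is 188/76 = 2.4737 times the old.
r_new = (2.4737 × 0.65) / (1 + (2.4737 − 1) × 0.65)
     = 1.6079 / 1.9579 = 0.8212

0.82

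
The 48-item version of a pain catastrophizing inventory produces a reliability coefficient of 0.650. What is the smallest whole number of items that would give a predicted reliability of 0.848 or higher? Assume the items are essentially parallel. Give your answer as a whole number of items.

Rearranging the Spearman-Brown formula for n,
n = r_target (1 − r_old) / [ r_old (1 − r_target) ]
n = 0.848(1 − 0.650) / [0.650(1 − 0.848)]
n = 0.296800 / 0.098800 ≈ 3.0040
So the test needs 3.0040 × 48 ≈ 144.19 items; rounding up, 145.

145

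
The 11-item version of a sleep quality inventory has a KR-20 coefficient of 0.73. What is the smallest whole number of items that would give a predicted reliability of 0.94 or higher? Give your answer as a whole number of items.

Invert Spearman-Brown to solve for n:
n = r_target (1 − r_old) / [ r_old (1 − r_target) ]
n = 0.94 × (1 − 0.73) / [ 0.73 × (1 − 0.94) ]
  = 0.2538 / 0.0438 = 5.7945
So the test needs 5.7945 × 11 ≈ 63.74 items; rounding up, 64.

64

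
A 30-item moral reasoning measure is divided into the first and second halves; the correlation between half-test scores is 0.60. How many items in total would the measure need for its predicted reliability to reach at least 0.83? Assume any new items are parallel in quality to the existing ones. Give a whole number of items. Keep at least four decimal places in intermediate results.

49

r_full = 2(0.60)/(1 + 0.60) = 0.7500
Solve Spearman-Brown for n: n = 0.83(1 − 0.7500) / [0.7500(1 − 0.83)] = 1.6275
Required items = 1.6275 × 30 = 48.82, so 49 items.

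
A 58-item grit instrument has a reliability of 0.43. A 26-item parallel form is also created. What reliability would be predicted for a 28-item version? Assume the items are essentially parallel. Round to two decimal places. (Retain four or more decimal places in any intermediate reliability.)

The 26-item form is not needed; work directly from the 58-item form with n = 28/58 = 0.4828.
r_{28} = n·r / (1 + (n − 1)·r) = 0.2076 / 0.7776 ≈ 0.2670

0.27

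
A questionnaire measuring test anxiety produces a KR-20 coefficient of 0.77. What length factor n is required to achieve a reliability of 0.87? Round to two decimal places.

Rearranging the Spearman-Brown formula for n,
n = r_target (1 − r_old) / [ r_old (1 − r_target) ]
n = 0.87(1 − 0.77) / [0.77(1 − 0.87)]
n = 0.2001 / 0.1001 ≈ 1.9990

2.00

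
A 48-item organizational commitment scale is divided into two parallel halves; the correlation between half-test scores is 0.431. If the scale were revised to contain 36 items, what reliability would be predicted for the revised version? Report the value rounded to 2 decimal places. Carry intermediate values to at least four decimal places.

0.53

Spearman-Brown correction (n = 2): r_full = 2·0.431/(1 + 0.431) = 0.6024
Then adjust to 36 items: n = 36/48 = 0.7500
r_new = n·r_full / (1 + (n − 1)·r_full) = 0.4518 / 0.8494 ≈ 0.5319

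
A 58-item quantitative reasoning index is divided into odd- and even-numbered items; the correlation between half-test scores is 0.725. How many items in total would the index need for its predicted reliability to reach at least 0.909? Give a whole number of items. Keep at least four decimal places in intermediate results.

r_full = 2(0.725)/(1 + 0.725) = 0.8406
n = r_tgt(1 − r_full) / [r_full(1 − r_tgt)] = 0.909 × 0.1594 / (0.8406 × 0.091) ≈ 1.8942
Required items = 1.8942 × 58 = 109.86, so 110 items.

110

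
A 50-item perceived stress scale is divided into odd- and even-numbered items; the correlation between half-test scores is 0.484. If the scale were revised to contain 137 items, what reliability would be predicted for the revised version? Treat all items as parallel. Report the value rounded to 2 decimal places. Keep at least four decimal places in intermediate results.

First correct the split-half correlation to full-test reliability: r_full = 2 × 0.484 / (1 + 0.484) ≈ 0.6523
Length factor from 50 to 137 items: n = 137/50 = 2.7400
r_new = n·r_full / (1 + (n − 1)·r_full) = 1.7873 / 2.1350 ≈ 0.8371

0.84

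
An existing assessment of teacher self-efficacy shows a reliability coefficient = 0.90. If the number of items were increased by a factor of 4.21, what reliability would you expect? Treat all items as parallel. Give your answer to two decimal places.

Apply the Spearman-Brown prophecy formula, r' = nr / [1 + (n − 1)r]:
r_new = (4.21 × 0.90) / (1 + (4.21 − 1) × 0.90)
r_new = 3.7890 / 3.8890 ≈ 0.9743

0.97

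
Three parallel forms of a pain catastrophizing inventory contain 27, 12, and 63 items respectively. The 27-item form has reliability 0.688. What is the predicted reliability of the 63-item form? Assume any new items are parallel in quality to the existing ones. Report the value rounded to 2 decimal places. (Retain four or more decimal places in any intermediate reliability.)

The 12-item form is not needed; work directly from the 27-item form with n = 63/27 = 2.3333.
r_{63} = n·r / (1 + (n − 1)·r) = 1.6053 / 1.9173 ≈ 0.8373

0.84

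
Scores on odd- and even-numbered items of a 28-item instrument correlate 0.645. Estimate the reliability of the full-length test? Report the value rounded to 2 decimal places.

The full test is twice the length of either half (n = 2).
r_full = 2(0.645) / (1 + 0.645)
r_full = 1.2900 / 1.6450 ≈ 0.7842

0.78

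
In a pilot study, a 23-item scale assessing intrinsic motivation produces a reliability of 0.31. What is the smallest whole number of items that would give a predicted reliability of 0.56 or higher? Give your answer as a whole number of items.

Rearranging the Spearman-Brown formula for n,
n = r_target (1 − r_old) / [ r_old (1 − r_target) ]
n = [0.56 × 0.69] / [0.31 × 0.44]
  = 0.3864 / 0.1364 = 2.8328
So the test needs 2.8328 × 23 ≈ 65.15 items; rounding up, 66.

66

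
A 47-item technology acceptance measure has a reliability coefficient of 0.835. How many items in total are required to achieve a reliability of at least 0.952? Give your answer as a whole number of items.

185

Rearranging the Spearman-Brown formula for n,
n = r*(1 − r) / [ r (1 − r*) ]
n = [0.952 × 0.165] / [0.835 × 0.048]
n = 0.157080 / 0.040080 ≈ 3.9192
So the test needs 3.9192 × 47 ≈ 184.20 items; rounding up, 185.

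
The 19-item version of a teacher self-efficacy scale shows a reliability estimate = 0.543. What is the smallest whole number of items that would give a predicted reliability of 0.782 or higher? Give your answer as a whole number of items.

n = [0.782 × 0.457] / [0.543 × 0.218]
n = 0.357374 / 0.118374 ≈ 3.0190
3.0190 × 19 = 57.36 → 58 items

58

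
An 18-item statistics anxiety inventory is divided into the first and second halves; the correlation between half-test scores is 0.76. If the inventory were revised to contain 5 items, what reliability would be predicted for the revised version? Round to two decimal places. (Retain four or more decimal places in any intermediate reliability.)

0.64

Spearman-Brown correction (n = 2): r_full = 2·0.76/(1 + 0.76) = 0.8636
Then adjust to 5 items: n = 5/18 = 0.2778
r_new = n·r_full / (1 + (n − 1)·r_full) = 0.2399 / 0.3763 ≈ 0.6375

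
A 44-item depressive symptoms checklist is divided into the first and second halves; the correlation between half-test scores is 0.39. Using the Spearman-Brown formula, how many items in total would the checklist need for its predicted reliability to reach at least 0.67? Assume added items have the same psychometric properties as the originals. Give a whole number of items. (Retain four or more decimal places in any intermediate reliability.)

70

r_full = 2(0.39)/(1 + 0.39) = 0.5612
Solve Spearman-Brown for n: n = 0.67(1 − 0.5612) / [0.5612(1 − 0.67)] = 1.5875
Items = 1.5875 × 44 ≈ 69.85 → 70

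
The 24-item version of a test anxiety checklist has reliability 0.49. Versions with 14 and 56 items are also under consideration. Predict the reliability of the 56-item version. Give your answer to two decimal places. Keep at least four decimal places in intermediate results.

0.69

The 14-item form is not needed; work directly from the 24-item form with n = 56/24 = 2.3333.
r_{56} = n·r / (1 + (n − 1)·r) = 1.1433 / 1.6533 ≈ 0.6915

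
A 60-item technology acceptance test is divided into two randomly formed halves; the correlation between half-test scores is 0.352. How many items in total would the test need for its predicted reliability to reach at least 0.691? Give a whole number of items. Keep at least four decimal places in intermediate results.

Corrected full-test reliability: r_full = 2 × 0.352 / (1 + 0.352) ≈ 0.5207
n = r_tgt(1 − r_full) / [r_full(1 − r_tgt)] = 0.691 × 0.4793 / (0.5207 × 0.309) ≈ 2.0584
Required items = 2.0584 × 60 = 123.50, so 124 items.

124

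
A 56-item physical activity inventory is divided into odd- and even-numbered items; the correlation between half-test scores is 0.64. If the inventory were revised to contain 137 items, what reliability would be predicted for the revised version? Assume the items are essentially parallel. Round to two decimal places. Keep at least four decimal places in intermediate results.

Full-test reliability from the split-half r: r_full = 2(0.64)/(1 + 0.64) = 0.7805
Then adjust to 137 items: n = 137/56 = 2.4464
r_new = n·r_full / (1 + (n − 1)·r_full) = 1.9094 / 2.1289 ≈ 0.8969

0.90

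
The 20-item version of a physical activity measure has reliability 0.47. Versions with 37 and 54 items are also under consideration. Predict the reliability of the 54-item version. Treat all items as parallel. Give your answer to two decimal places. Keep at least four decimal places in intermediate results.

0.71

The 37-item form is not needed; work directly from the 20-item form with n = 54/20 = 2.7000.
r_{54} = n·r / (1 + (n − 1)·r) = 1.2690 / 1.7990 ≈ 0.7054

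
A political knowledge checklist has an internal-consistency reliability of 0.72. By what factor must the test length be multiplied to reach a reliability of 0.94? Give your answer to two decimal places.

6.09

Rearranging the Spearman-Brown formula for n,
n = r*(1 − r) / [ r (1 − r*) ]
n = [0.94 × 0.28] / [0.72 × 0.06]
  = 0.2632 / 0.0432 = 6.0926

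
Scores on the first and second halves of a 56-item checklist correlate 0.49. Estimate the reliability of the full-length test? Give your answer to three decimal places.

Each half is half the length of the full test, so the full test is n = 2 times a half.
r_full = 2(0.49) / (1 + 0.49)
r_full = 0.9800 / 1.4900 ≈ 0.6577

0.658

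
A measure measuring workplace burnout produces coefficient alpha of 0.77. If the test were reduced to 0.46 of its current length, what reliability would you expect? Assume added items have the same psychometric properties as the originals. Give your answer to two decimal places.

Apply the Spearman-Brown prophecy formula, r' = nr / [1 + (n − 1)r]:
r_new = (0.46 × 0.77) / (1 + (0.46 − 1) × 0.77)
     = 0.3542 / 0.5842 = 0.6063

0.61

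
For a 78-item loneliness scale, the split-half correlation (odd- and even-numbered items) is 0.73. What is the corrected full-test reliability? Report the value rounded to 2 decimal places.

The full test is twice the length of either half (n = 2).
r_full = 2r_hh / (1 + r_hh) = 2 × 0.73 / (1 + 0.73)
r_full = 1.4600 / 1.7300 ≈ 0.8439

0.84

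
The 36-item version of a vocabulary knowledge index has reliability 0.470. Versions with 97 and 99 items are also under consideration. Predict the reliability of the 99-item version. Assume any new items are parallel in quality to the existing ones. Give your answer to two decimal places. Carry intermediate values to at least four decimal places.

0.71

The 97-item form is not needed; work directly from the 36-item form with n = 99/36 = 2.7500.
r_{99} = n·r / (1 + (n − 1)·r) = 1.2925 / 1.8225 ≈ 0.7092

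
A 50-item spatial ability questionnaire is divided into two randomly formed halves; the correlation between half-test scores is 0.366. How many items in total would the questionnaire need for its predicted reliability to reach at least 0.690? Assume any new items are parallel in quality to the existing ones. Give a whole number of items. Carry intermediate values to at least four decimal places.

r_full = 2(0.366)/(1 + 0.366) = 0.5359
Solve Spearman-Brown for n: n = 0.690(1 − 0.5359) / [0.5359(1 − 0.690)] = 1.9276
Items = 1.9276 × 50 ≈ 96.38 → 97

97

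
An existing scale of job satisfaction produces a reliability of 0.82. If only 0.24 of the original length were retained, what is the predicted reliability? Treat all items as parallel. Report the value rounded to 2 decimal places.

0.52

Spearman-Brown: r_new = n·r / (1 + (n − 1)·r)
r_new = (0.24 × 0.82) / (1 + (0.24 − 1) × 0.82)
     = 0.1968 / 0.3768 = 0.5223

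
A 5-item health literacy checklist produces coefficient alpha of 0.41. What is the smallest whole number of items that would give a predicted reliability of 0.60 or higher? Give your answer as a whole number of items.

11

Invert Spearman-Brown to solve for n:
n = r*(1 − r) / [ r (1 − r*) ]
n = 0.60(1 − 0.41) / [0.41(1 − 0.60)]
n = 0.3540 / 0.1640 ≈ 2.1585
2.1585 × 5 = 10.79 → 11 items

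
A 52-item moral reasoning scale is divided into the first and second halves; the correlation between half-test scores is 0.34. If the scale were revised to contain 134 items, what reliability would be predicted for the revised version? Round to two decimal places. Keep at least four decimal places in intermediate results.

0.73

First correct the split-half correlation to full-test reliability: r_full = 2 × 0.34 / (1 + 0.34) ≈ 0.5075
Then adjust to 134 items: n = 134/52 = 2.5769
r_new = n·r_full / (1 + (n − 1)·r_full) = 1.3078 / 1.8003 ≈ 0.7264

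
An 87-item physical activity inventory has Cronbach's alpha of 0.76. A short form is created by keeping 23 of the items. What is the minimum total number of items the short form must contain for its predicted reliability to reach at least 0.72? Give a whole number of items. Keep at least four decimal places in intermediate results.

71

First, r for the 23-item form: n = 23/87 = 0.2644, so r_23 = 0.2644·0.76/(1 + (0.2644 − 1)·0.76) = 0.4557
Length factor from the short form to reach 0.72: n' = 0.72(1 − 0.4557) / [0.4557(1 − 0.72)] ≈ 3.0714
Items = 3.0714 × 23 ≈ 70.64 → 71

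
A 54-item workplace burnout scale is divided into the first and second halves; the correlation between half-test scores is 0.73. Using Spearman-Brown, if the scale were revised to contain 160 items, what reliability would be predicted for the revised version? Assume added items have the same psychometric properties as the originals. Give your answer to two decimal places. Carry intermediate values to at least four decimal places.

First correct the split-half correlation to full-test reliability: r_full = 2 × 0.73 / (1 + 0.73) ≈ 0.8439
Length factor from 54 to 160 items: n = 160/54 = 2.9630
r_new = n·r_full / (1 + (n − 1)·r_full) = 2.5005 / 2.6566 ≈ 0.9412

0.94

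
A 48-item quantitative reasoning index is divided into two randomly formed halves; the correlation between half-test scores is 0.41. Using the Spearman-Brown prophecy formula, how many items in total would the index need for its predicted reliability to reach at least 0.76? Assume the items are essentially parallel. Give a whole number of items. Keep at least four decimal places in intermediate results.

Corrected full-test reliability: r_full = 2 × 0.41 / (1 + 0.41) ≈ 0.5816
Solve Spearman-Brown for n: n = 0.76(1 − 0.5816) / [0.5816(1 − 0.76)] = 2.2781
Items = 2.2781 × 48 ≈ 109.35 → 110

110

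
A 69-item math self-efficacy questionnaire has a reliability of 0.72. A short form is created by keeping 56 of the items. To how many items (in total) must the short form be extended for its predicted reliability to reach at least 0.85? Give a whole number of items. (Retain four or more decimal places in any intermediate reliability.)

153

First, r for the 56-item form: n = 56/69 = 0.8116, so r_56 = 0.8116·0.72/(1 + (0.8116 − 1)·0.72) = 0.6761
Then solve for n' with r_old = 0.6761, r_target = 0.85: n' = 0.85(1 − 0.6761)/[0.6761(1 − 0.85)] = 2.7147
Items = 2.7147 × 56 ≈ 152.02 → 153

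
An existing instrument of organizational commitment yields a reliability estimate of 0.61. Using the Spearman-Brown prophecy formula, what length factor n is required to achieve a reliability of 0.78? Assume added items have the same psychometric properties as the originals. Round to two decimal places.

2.27

Invert Spearman-Brown to solve for n:
n = r*(1 − r) / [ r (1 − r*) ]
n = [0.78 × 0.39] / [0.61 × 0.22]
  = 0.3042 / 0.1342 = 2.2668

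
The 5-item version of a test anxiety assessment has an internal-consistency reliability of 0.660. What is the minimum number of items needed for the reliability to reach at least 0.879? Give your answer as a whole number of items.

19

n = 0.879(1 − 0.660) / [0.660(1 − 0.879)]
n = 0.298860 / 0.079860 ≈ 3.7423
3.7423 × 5 = 18.71 → 19 items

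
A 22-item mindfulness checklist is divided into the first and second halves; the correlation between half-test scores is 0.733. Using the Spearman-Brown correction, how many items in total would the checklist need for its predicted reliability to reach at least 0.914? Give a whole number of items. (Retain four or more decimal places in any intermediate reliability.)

43

r_full = 2(0.733)/(1 + 0.733) = 0.8459
n = r_tgt(1 − r_full) / [r_full(1 − r_tgt)] = 0.914 × 0.1541 / (0.8459 × 0.086) ≈ 1.9361
Required items = 1.9361 × 22 = 42.59, so 43 items.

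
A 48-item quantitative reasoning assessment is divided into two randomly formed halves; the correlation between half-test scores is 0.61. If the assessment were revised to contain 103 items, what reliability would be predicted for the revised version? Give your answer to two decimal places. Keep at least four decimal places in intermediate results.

First correct the split-half correlation to full-test reliability: r_full = 2 × 0.61 / (1 + 0.61) ≈ 0.7578
Then adjust to 103 items: n = 103/48 = 2.1458
r_new = n·r_full / (1 + (n − 1)·r_full) = 1.6261 / 1.8683 ≈ 0.8704

0.87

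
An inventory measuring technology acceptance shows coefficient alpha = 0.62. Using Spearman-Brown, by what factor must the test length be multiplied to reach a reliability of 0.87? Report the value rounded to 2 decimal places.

Spearman-Brown solved for the length factor n:
n = r_target (1 − r_old) / [ r_old (1 − r_target) ]
n = [0.87 × 0.38] / [0.62 × 0.13]
  = 0.3306 / 0.0806 = 4.1017

4.10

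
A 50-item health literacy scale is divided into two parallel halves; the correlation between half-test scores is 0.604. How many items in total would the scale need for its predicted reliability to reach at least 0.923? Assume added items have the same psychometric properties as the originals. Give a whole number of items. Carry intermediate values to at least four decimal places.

197

r_full = 2(0.604)/(1 + 0.604) = 0.7531
n = r_tgt(1 − r_full) / [r_full(1 − r_tgt)] = 0.923 × 0.2469 / (0.7531 × 0.077) ≈ 3.9299
Items = 3.9299 × 50 ≈ 196.50 → 197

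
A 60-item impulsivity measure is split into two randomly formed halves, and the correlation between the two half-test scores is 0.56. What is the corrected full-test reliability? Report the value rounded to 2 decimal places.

r_full = 2r_hh / (1 + r_hh) = 2 × 0.56 / (1 + 0.56)
       = 1.1200 / 1.5600 = 0.7179

0.72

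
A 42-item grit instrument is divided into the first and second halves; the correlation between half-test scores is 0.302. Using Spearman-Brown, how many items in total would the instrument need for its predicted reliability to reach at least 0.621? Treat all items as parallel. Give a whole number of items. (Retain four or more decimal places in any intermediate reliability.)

Corrected full-test reliability: r_full = 2 × 0.302 / (1 + 0.302) ≈ 0.4639
n = r_tgt(1 − r_full) / [r_full(1 − r_tgt)] = 0.621 × 0.5361 / (0.4639 × 0.379) ≈ 1.8935
Required items = 1.8935 × 42 = 79.53, so 80 items.

80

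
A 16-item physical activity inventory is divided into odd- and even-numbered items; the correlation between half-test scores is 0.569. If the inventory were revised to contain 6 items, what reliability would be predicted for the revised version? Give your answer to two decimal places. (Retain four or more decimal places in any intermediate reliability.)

First correct the split-half correlation to full-test reliability: r_full = 2 × 0.569 / (1 + 0.569) ≈ 0.7253
Then adjust to 6 items: n = 6/16 = 0.3750
r_new = n·r_full / (1 + (n − 1)·r_full) = 0.2720 / 0.5467 ≈ 0.4975

0.50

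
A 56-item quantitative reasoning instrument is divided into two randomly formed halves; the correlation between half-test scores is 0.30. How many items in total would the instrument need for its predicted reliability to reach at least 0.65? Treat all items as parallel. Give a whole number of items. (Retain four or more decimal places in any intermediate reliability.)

122

Corrected full-test reliability: r_full = 2 × 0.30 / (1 + 0.30) ≈ 0.4615
n = r_tgt(1 − r_full) / [r_full(1 − r_tgt)] = 0.65 × 0.5385 / (0.4615 × 0.35) ≈ 2.1670
Required items = 2.1670 × 56 = 121.35, so 122 items.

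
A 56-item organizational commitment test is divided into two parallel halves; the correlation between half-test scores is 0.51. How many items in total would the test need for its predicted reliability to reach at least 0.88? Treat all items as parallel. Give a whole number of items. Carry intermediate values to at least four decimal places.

198

r_full = 2(0.51)/(1 + 0.51) = 0.6755
Solve Spearman-Brown for n: n = 0.88(1 − 0.6755) / [0.6755(1 − 0.88)] = 3.5228
Required items = 3.5228 × 56 = 197.28, so 198 items.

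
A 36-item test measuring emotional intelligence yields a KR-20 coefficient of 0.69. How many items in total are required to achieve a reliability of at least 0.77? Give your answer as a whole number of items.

55

Spearman-Brown solved for the length factor n:
n = r*(1 − r) / [ r (1 − r*) ]
n = 0.77 × (1 − 0.69) / [ 0.69 × (1 − 0.77) ]
n = 0.2387 / 0.1587 ≈ 1.5041
1.5041 × 36 = 54.15 → 55 items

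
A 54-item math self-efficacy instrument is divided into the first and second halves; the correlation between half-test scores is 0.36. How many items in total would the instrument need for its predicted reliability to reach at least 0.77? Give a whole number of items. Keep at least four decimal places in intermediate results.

r_full = 2(0.36)/(1 + 0.36) = 0.5294
n = r_tgt(1 − r_full) / [r_full(1 − r_tgt)] = 0.77 × 0.4706 / (0.5294 × 0.23) ≈ 2.9760
Items = 2.9760 × 54 ≈ 160.70 → 161

161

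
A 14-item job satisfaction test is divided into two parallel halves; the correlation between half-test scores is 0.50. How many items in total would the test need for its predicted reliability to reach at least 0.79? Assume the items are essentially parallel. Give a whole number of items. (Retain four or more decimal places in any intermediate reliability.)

27

Corrected full-test reliability: r_full = 2 × 0.50 / (1 + 0.50) ≈ 0.6667
n = r_tgt(1 − r_full) / [r_full(1 − r_tgt)] = 0.79 × 0.3333 / (0.6667 × 0.21) ≈ 1.8807
Required items = 1.8807 × 14 = 26.33, so 27 items.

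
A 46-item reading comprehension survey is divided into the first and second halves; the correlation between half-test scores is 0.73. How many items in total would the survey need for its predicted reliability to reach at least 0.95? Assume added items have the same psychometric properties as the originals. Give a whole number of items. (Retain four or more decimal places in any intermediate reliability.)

162

Corrected full-test reliability: r_full = 2 × 0.73 / (1 + 0.73) ≈ 0.8439
n = r_tgt(1 − r_full) / [r_full(1 − r_tgt)] = 0.95 × 0.1561 / (0.8439 × 0.05) ≈ 3.5145
Required items = 3.5145 × 46 = 161.67, so 162 items.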